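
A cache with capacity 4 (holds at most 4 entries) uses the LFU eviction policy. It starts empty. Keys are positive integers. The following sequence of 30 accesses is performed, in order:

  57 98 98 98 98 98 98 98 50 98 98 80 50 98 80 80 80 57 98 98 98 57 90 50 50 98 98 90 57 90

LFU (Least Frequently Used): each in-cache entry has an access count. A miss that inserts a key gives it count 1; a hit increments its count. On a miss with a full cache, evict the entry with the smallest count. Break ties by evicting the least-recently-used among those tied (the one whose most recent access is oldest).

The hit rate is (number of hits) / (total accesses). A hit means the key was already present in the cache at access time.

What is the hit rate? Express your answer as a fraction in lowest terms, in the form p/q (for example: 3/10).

LFU simulation (capacity=4):
  1. access 57: MISS. Cache: [57(c=1)]
  2. access 98: MISS. Cache: [57(c=1) 98(c=1)]
  3. access 98: HIT, count now 2. Cache: [57(c=1) 98(c=2)]
  4. access 98: HIT, count now 3. Cache: [57(c=1) 98(c=3)]
  5. access 98: HIT, count now 4. Cache: [57(c=1) 98(c=4)]
  6. access 98: HIT, count now 5. Cache: [57(c=1) 98(c=5)]
  7. access 98: HIT, count now 6. Cache: [57(c=1) 98(c=6)]
  8. access 98: HIT, count now 7. Cache: [57(c=1) 98(c=7)]
  9. access 50: MISS. Cache: [57(c=1) 50(c=1) 98(c=7)]
  10. access 98: HIT, count now 8. Cache: [57(c=1) 50(c=1) 98(c=8)]
  11. access 98: HIT, count now 9. Cache: [57(c=1) 50(c=1) 98(c=9)]
  12. access 80: MISS. Cache: [57(c=1) 50(c=1) 80(c=1) 98(c=9)]
  13. access 50: HIT, count now 2. Cache: [57(c=1) 80(c=1) 50(c=2) 98(c=9)]
  14. access 98: HIT, count now 10. Cache: [57(c=1) 80(c=1) 50(c=2) 98(c=10)]
  15. access 80: HIT, count now 2. Cache: [57(c=1) 50(c=2) 80(c=2) 98(c=10)]
  16. access 80: HIT, count now 3. Cache: [57(c=1) 50(c=2) 80(c=3) 98(c=10)]
  17. access 80: HIT, count now 4. Cache: [57(c=1) 50(c=2) 80(c=4) 98(c=10)]
  18. access 57: HIT, count now 2. Cache: [50(c=2) 57(c=2) 80(c=4) 98(c=10)]
  19. access 98: HIT, count now 11. Cache: [50(c=2) 57(c=2) 80(c=4) 98(c=11)]
  20. access 98: HIT, count now 12. Cache: [50(c=2) 57(c=2) 80(c=4) 98(c=12)]
  21. access 98: HIT, count now 13. Cache: [50(c=2) 57(c=2) 80(c=4) 98(c=13)]
  22. access 57: HIT, count now 3. Cache: [50(c=2) 57(c=3) 80(c=4) 98(c=13)]
  23. access 90: MISS, evict 50(c=2). Cache: [90(c=1) 57(c=3) 80(c=4) 98(c=13)]
  24. access 50: MISS, evict 90(c=1). Cache: [50(c=1) 57(c=3) 80(c=4) 98(c=13)]
  25. access 50: HIT, count now 2. Cache: [50(c=2) 57(c=3) 80(c=4) 98(c=13)]
  26. access 98: HIT, count now 14. Cache: [50(c=2) 57(c=3) 80(c=4) 98(c=14)]
  27. access 98: HIT, count now 15. Cache: [50(c=2) 57(c=3) 80(c=4) 98(c=15)]
  28. access 90: MISS, evict 50(c=2). Cache: [90(c=1) 57(c=3) 80(c=4) 98(c=15)]
  29. access 57: HIT, count now 4. Cache: [90(c=1) 80(c=4) 57(c=4) 98(c=15)]
  30. access 90: HIT, count now 2. Cache: [90(c=2) 80(c=4) 57(c=4) 98(c=15)]
Total: 23 hits, 7 misses, 3 evictions

Hit rate = 23/30

Answer: 23/30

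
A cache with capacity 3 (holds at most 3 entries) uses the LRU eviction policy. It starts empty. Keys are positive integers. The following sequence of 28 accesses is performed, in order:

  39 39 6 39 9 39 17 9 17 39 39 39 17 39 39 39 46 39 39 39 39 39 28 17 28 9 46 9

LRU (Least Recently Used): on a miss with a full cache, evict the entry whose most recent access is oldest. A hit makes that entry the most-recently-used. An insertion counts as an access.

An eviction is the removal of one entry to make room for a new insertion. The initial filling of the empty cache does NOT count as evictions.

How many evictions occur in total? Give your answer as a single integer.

LRU simulation (capacity=3):
  1. access 39: MISS. Cache (LRU->MRU): [39]
  2. access 39: HIT. Cache (LRU->MRU): [39]
  3. access 6: MISS. Cache (LRU->MRU): [39 6]
  4. access 39: HIT. Cache (LRU->MRU): [6 39]
  5. access 9: MISS. Cache (LRU->MRU): [6 39 9]
  6. access 39: HIT. Cache (LRU->MRU): [6 9 39]
  7. access 17: MISS, evict 6. Cache (LRU->MRU): [9 39 17]
  8. access 9: HIT. Cache (LRU->MRU): [39 17 9]
  9. access 17: HIT. Cache (LRU->MRU): [39 9 17]
  10. access 39: HIT. Cache (LRU->MRU): [9 17 39]
  11. access 39: HIT. Cache (LRU->MRU): [9 17 39]
  12. access 39: HIT. Cache (LRU->MRU): [9 17 39]
  13. access 17: HIT. Cache (LRU->MRU): [9 39 17]
  14. access 39: HIT. Cache (LRU->MRU): [9 17 39]
  15. access 39: HIT. Cache (LRU->MRU): [9 17 39]
  16. access 39: HIT. Cache (LRU->MRU): [9 17 39]
  17. access 46: MISS, evict 9. Cache (LRU->MRU): [17 39 46]
  18. access 39: HIT. Cache (LRU->MRU): [17 46 39]
  19. access 39: HIT. Cache (LRU->MRU): [17 46 39]
  20. access 39: HIT. Cache (LRU->MRU): [17 46 39]
  21. access 39: HIT. Cache (LRU->MRU): [17 46 39]
  22. access 39: HIT. Cache (LRU->MRU): [17 46 39]
  23. access 28: MISS, evict 17. Cache (LRU->MRU): [46 39 28]
  24. access 17: MISS, evict 46. Cache (LRU->MRU): [39 28 17]
  25. access 28: HIT. Cache (LRU->MRU): [39 17 28]
  26. access 9: MISS, evict 39. Cache (LRU->MRU): [17 28 9]
  27. access 46: MISS, evict 17. Cache (LRU->MRU): [28 9 46]
  28. access 9: HIT. Cache (LRU->MRU): [28 46 9]
Total: 19 hits, 9 misses, 6 evictions

Answer: 6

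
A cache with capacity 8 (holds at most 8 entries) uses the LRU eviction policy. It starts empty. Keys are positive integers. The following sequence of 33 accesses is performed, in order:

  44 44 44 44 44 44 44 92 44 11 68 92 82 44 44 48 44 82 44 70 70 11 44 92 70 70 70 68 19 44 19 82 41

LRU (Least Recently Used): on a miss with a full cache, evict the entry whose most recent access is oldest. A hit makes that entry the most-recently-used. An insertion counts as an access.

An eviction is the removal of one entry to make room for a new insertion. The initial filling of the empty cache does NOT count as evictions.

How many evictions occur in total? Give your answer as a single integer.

LRU simulation (capacity=8):
  1. access 44: MISS. Cache (LRU->MRU): [44]
  2. access 44: HIT. Cache (LRU->MRU): [44]
  3. access 44: HIT. Cache (LRU->MRU): [44]
  4. access 44: HIT. Cache (LRU->MRU): [44]
  5. access 44: HIT. Cache (LRU->MRU): [44]
  6. access 44: HIT. Cache (LRU->MRU): [44]
  7. access 44: HIT. Cache (LRU->MRU): [44]
  8. access 92: MISS. Cache (LRU->MRU): [44 92]
  9. access 44: HIT. Cache (LRU->MRU): [92 44]
  10. access 11: MISS. Cache (LRU->MRU): [92 44 11]
  11. access 68: MISS. Cache (LRU->MRU): [92 44 11 68]
  12. access 92: HIT. Cache (LRU->MRU): [44 11 68 92]
  13. access 82: MISS. Cache (LRU->MRU): [44 11 68 92 82]
  14. access 44: HIT. Cache (LRU->MRU): [11 68 92 82 44]
  15. access 44: HIT. Cache (LRU->MRU): [11 68 92 82 44]
  16. access 48: MISS. Cache (LRU->MRU): [11 68 92 82 44 48]
  17. access 44: HIT. Cache (LRU->MRU): [11 68 92 82 48 44]
  18. access 82: HIT. Cache (LRU->MRU): [11 68 92 48 44 82]
  19. access 44: HIT. Cache (LRU->MRU): [11 68 92 48 82 44]
  20. access 70: MISS. Cache (LRU->MRU): [11 68 92 48 82 44 70]
  21. access 70: HIT. Cache (LRU->MRU): [11 68 92 48 82 44 70]
  22. access 11: HIT. Cache (LRU->MRU): [68 92 48 82 44 70 11]
  23. access 44: HIT. Cache (LRU->MRU): [68 92 48 82 70 11 44]
  24. access 92: HIT. Cache (LRU->MRU): [68 48 82 70 11 44 92]
  25. access 70: HIT. Cache (LRU->MRU): [68 48 82 11 44 92 70]
  26. access 70: HIT. Cache (LRU->MRU): [68 48 82 11 44 92 70]
  27. access 70: HIT. Cache (LRU->MRU): [68 48 82 11 44 92 70]
  28. access 68: HIT. Cache (LRU->MRU): [48 82 11 44 92 70 68]
  29. access 19: MISS. Cache (LRU->MRU): [48 82 11 44 92 70 68 19]
  30. access 44: HIT. Cache (LRU->MRU): [48 82 11 92 70 68 19 44]
  31. access 19: HIT. Cache (LRU->MRU): [48 82 11 92 70 68 44 19]
  32. access 82: HIT. Cache (LRU->MRU): [48 11 92 70 68 44 19 82]
  33. access 41: MISS, evict 48. Cache (LRU->MRU): [11 92 70 68 44 19 82 41]
Total: 24 hits, 9 misses, 1 evictions

Answer: 1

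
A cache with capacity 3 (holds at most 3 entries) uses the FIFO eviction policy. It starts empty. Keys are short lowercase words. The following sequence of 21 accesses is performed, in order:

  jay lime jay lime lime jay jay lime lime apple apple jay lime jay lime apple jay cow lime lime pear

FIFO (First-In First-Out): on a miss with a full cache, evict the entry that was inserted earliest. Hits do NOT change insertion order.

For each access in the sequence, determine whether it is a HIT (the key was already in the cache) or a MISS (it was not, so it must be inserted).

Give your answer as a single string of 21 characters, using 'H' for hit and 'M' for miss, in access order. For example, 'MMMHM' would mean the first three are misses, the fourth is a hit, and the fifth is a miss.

FIFO simulation (capacity=3):
  1. access jay: MISS. Cache (old->new): [jay]
  2. access lime: MISS. Cache (old->new): [jay lime]
  3. access jay: HIT. Cache (old->new): [jay lime]
  4. access lime: HIT. Cache (old->new): [jay lime]
  5. access lime: HIT. Cache (old->new): [jay lime]
  6. access jay: HIT. Cache (old->new): [jay lime]
  7. access jay: HIT. Cache (old->new): [jay lime]
  8. access lime: HIT. Cache (old->new): [jay lime]
  9. access lime: HIT. Cache (old->new): [jay lime]
  10. access apple: MISS. Cache (old->new): [jay lime apple]
  11. access apple: HIT. Cache (old->new): [jay lime apple]
  12. access jay: HIT. Cache (old->new): [jay lime apple]
  13. access lime: HIT. Cache (old->new): [jay lime apple]
  14. access jay: HIT. Cache (old->new): [jay lime apple]
  15. access lime: HIT. Cache (old->new): [jay lime apple]
  16. access apple: HIT. Cache (old->new): [jay lime apple]
  17. access jay: HIT. Cache (old->new): [jay lime apple]
  18. access cow: MISS, evict jay. Cache (old->new): [lime apple cow]
  19. access lime: HIT. Cache (old->new): [lime apple cow]
  20. access lime: HIT. Cache (old->new): [lime apple cow]
  21. access pear: MISS, evict lime. Cache (old->new): [apple cow pear]
Total: 16 hits, 5 misses, 2 evictions

Answer: MMHHHHHHHMHHHHHHHMHHM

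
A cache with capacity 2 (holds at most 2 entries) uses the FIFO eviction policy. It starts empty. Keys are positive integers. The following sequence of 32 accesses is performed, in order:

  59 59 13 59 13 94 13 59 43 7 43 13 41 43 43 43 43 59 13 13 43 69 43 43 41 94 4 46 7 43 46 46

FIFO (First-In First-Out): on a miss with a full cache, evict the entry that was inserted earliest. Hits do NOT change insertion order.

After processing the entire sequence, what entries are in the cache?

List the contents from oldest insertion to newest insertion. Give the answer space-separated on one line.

FIFO simulation (capacity=2):
  1. access 59: MISS. Cache (old->new): [59]
  2. access 59: HIT. Cache (old->new): [59]
  3. access 13: MISS. Cache (old->new): [59 13]
  4. access 59: HIT. Cache (old->new): [59 13]
  5. access 13: HIT. Cache (old->new): [59 13]
  6. access 94: MISS, evict 59. Cache (old->new): [13 94]
  7. access 13: HIT. Cache (old->new): [13 94]
  8. access 59: MISS, evict 13. Cache (old->new): [94 59]
  9. access 43: MISS, evict 94. Cache (old->new): [59 43]
  10. access 7: MISS, evict 59. Cache (old->new): [43 7]
  11. access 43: HIT. Cache (old->new): [43 7]
  12. access 13: MISS, evict 43. Cache (old->new): [7 13]
  13. access 41: MISS, evict 7. Cache (old->new): [13 41]
  14. access 43: MISS, evict 13. Cache (old->new): [41 43]
  15. access 43: HIT. Cache (old->new): [41 43]
  16. access 43: HIT. Cache (old->new): [41 43]
  17. access 43: HIT. Cache (old->new): [41 43]
  18. access 59: MISS, evict 41. Cache (old->new): [43 59]
  19. access 13: MISS, evict 43. Cache (old->new): [59 13]
  20. access 13: HIT. Cache (old->new): [59 13]
  21. access 43: MISS, evict 59. Cache (old->new): [13 43]
  22. access 69: MISS, evict 13. Cache (old->new): [43 69]
  23. access 43: HIT. Cache (old->new): [43 69]
  24. access 43: HIT. Cache (old->new): [43 69]
  25. access 41: MISS, evict 43. Cache (old->new): [69 41]
  26. access 94: MISS, evict 69. Cache (old->new): [41 94]
  27. access 4: MISS, evict 41. Cache (old->new): [94 4]
  28. access 46: MISS, evict 94. Cache (old->new): [4 46]
  29. access 7: MISS, evict 4. Cache (old->new): [46 7]
  30. access 43: MISS, evict 46. Cache (old->new): [7 43]
  31. access 46: MISS, evict 7. Cache (old->new): [43 46]
  32. access 46: HIT. Cache (old->new): [43 46]
Total: 12 hits, 20 misses, 18 evictions

Answer: 43 46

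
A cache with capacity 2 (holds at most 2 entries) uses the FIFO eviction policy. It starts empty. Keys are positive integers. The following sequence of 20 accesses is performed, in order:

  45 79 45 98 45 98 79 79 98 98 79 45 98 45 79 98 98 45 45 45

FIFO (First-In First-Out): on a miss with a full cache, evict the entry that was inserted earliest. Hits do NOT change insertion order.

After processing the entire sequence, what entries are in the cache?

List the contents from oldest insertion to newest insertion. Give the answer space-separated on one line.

Answer: 98 45

Derivation:
FIFO simulation (capacity=2):
  1. access 45: MISS. Cache (old->new): [45]
  2. access 79: MISS. Cache (old->new): [45 79]
  3. access 45: HIT. Cache (old->new): [45 79]
  4. access 98: MISS, evict 45. Cache (old->new): [79 98]
  5. access 45: MISS, evict 79. Cache (old->new): [98 45]
  6. access 98: HIT. Cache (old->new): [98 45]
  7. access 79: MISS, evict 98. Cache (old->new): [45 79]
  8. access 79: HIT. Cache (old->new): [45 79]
  9. access 98: MISS, evict 45. Cache (old->new): [79 98]
  10. access 98: HIT. Cache (old->new): [79 98]
  11. access 79: HIT. Cache (old->new): [79 98]
  12. access 45: MISS, evict 79. Cache (old->new): [98 45]
  13. access 98: HIT. Cache (old->new): [98 45]
  14. access 45: HIT. Cache (old->new): [98 45]
  15. access 79: MISS, evict 98. Cache (old->new): [45 79]
  16. access 98: MISS, evict 45. Cache (old->new): [79 98]
  17. access 98: HIT. Cache (old->new): [79 98]
  18. access 45: MISS, evict 79. Cache (old->new): [98 45]
  19. access 45: HIT. Cache (old->new): [98 45]
  20. access 45: HIT. Cache (old->new): [98 45]
Total: 10 hits, 10 misses, 8 evictions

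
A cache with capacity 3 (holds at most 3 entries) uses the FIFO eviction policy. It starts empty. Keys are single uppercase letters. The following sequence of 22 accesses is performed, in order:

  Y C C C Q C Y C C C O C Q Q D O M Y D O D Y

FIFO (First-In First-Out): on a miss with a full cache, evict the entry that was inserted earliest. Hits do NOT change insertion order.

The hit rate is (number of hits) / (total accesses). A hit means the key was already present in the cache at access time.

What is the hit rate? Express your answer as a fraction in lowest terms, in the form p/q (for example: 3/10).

FIFO simulation (capacity=3):
  1. access Y: MISS. Cache (old->new): [Y]
  2. access C: MISS. Cache (old->new): [Y C]
  3. access C: HIT. Cache (old->new): [Y C]
  4. access C: HIT. Cache (old->new): [Y C]
  5. access Q: MISS. Cache (old->new): [Y C Q]
  6. access C: HIT. Cache (old->new): [Y C Q]
  7. access Y: HIT. Cache (old->new): [Y C Q]
  8. access C: HIT. Cache (old->new): [Y C Q]
  9. access C: HIT. Cache (old->new): [Y C Q]
  10. access C: HIT. Cache (old->new): [Y C Q]
  11. access O: MISS, evict Y. Cache (old->new): [C Q O]
  12. access C: HIT. Cache (old->new): [C Q O]
  13. access Q: HIT. Cache (old->new): [C Q O]
  14. access Q: HIT. Cache (old->new): [C Q O]
  15. access D: MISS, evict C. Cache (old->new): [Q O D]
  16. access O: HIT. Cache (old->new): [Q O D]
  17. access M: MISS, evict Q. Cache (old->new): [O D M]
  18. access Y: MISS, evict O. Cache (old->new): [D M Y]
  19. access D: HIT. Cache (old->new): [D M Y]
  20. access O: MISS, evict D. Cache (old->new): [M Y O]
  21. access D: MISS, evict M. Cache (old->new): [Y O D]
  22. access Y: HIT. Cache (old->new): [Y O D]
Total: 13 hits, 9 misses, 6 evictions

Hit rate = 13/22

Answer: 13/22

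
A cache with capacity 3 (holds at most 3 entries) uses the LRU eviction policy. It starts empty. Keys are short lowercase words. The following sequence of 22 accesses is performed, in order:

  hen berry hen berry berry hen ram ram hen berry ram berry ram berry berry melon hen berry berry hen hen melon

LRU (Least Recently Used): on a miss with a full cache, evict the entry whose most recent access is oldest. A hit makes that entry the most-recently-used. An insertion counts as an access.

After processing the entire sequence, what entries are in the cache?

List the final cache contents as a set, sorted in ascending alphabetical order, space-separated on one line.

LRU simulation (capacity=3):
  1. access hen: MISS. Cache (LRU->MRU): [hen]
  2. access berry: MISS. Cache (LRU->MRU): [hen berry]
  3. access hen: HIT. Cache (LRU->MRU): [berry hen]
  4. access berry: HIT. Cache (LRU->MRU): [hen berry]
  5. access berry: HIT. Cache (LRU->MRU): [hen berry]
  6. access hen: HIT. Cache (LRU->MRU): [berry hen]
  7. access ram: MISS. Cache (LRU->MRU): [berry hen ram]
  8. access ram: HIT. Cache (LRU->MRU): [berry hen ram]
  9. access hen: HIT. Cache (LRU->MRU): [berry ram hen]
  10. access berry: HIT. Cache (LRU->MRU): [ram hen berry]
  11. access ram: HIT. Cache (LRU->MRU): [hen berry ram]
  12. access berry: HIT. Cache (LRU->MRU): [hen ram berry]
  13. access ram: HIT. Cache (LRU->MRU): [hen berry ram]
  14. access berry: HIT. Cache (LRU->MRU): [hen ram berry]
  15. access berry: HIT. Cache (LRU->MRU): [hen ram berry]
  16. access melon: MISS, evict hen. Cache (LRU->MRU): [ram berry melon]
  17. access hen: MISS, evict ram. Cache (LRU->MRU): [berry melon hen]
  18. access berry: HIT. Cache (LRU->MRU): [melon hen berry]
  19. access berry: HIT. Cache (LRU->MRU): [melon hen berry]
  20. access hen: HIT. Cache (LRU->MRU): [melon berry hen]
  21. access hen: HIT. Cache (LRU->MRU): [melon berry hen]
  22. access melon: HIT. Cache (LRU->MRU): [berry hen melon]
Total: 17 hits, 5 misses, 2 evictions

Answer: berry hen melon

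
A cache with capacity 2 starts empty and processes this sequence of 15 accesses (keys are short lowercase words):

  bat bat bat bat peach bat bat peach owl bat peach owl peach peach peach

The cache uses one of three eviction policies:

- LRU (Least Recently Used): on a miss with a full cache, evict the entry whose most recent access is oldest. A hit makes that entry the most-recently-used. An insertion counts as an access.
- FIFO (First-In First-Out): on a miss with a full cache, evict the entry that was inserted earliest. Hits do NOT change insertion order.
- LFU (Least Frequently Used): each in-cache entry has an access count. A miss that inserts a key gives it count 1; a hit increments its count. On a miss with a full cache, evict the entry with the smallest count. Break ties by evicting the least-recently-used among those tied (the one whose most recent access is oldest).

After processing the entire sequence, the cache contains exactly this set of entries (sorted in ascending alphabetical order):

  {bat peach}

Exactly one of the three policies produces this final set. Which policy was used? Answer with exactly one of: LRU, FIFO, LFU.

Simulating under each policy and comparing final sets:
  LRU: final set = {owl peach} -> differs
  FIFO: final set = {owl peach} -> differs
  LFU: final set = {bat peach} -> MATCHES target
Only LFU produces the target set.

Answer: LFU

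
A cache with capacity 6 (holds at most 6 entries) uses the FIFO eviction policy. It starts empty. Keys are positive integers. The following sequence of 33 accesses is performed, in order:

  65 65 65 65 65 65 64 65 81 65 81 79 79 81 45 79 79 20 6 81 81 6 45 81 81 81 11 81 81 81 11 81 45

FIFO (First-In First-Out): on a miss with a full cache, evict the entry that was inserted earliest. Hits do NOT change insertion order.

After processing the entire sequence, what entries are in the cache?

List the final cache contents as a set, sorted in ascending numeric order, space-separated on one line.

FIFO simulation (capacity=6):
  1. access 65: MISS. Cache (old->new): [65]
  2. access 65: HIT. Cache (old->new): [65]
  3. access 65: HIT. Cache (old->new): [65]
  4. access 65: HIT. Cache (old->new): [65]
  5. access 65: HIT. Cache (old->new): [65]
  6. access 65: HIT. Cache (old->new): [65]
  7. access 64: MISS. Cache (old->new): [65 64]
  8. access 65: HIT. Cache (old->new): [65 64]
  9. access 81: MISS. Cache (old->new): [65 64 81]
  10. access 65: HIT. Cache (old->new): [65 64 81]
  11. access 81: HIT. Cache (old->new): [65 64 81]
  12. access 79: MISS. Cache (old->new): [65 64 81 79]
  13. access 79: HIT. Cache (old->new): [65 64 81 79]
  14. access 81: HIT. Cache (old->new): [65 64 81 79]
  15. access 45: MISS. Cache (old->new): [65 64 81 79 45]
  16. access 79: HIT. Cache (old->new): [65 64 81 79 45]
  17. access 79: HIT. Cache (old->new): [65 64 81 79 45]
  18. access 20: MISS. Cache (old->new): [65 64 81 79 45 20]
  19. access 6: MISS, evict 65. Cache (old->new): [64 81 79 45 20 6]
  20. access 81: HIT. Cache (old->new): [64 81 79 45 20 6]
  21. access 81: HIT. Cache (old->new): [64 81 79 45 20 6]
  22. access 6: HIT. Cache (old->new): [64 81 79 45 20 6]
  23. access 45: HIT. Cache (old->new): [64 81 79 45 20 6]
  24. access 81: HIT. Cache (old->new): [64 81 79 45 20 6]
  25. access 81: HIT. Cache (old->new): [64 81 79 45 20 6]
  26. access 81: HIT. Cache (old->new): [64 81 79 45 20 6]
  27. access 11: MISS, evict 64. Cache (old->new): [81 79 45 20 6 11]
  28. access 81: HIT. Cache (old->new): [81 79 45 20 6 11]
  29. access 81: HIT. Cache (old->new): [81 79 45 20 6 11]
  30. access 81: HIT. Cache (old->new): [81 79 45 20 6 11]
  31. access 11: HIT. Cache (old->new): [81 79 45 20 6 11]
  32. access 81: HIT. Cache (old->new): [81 79 45 20 6 11]
  33. access 45: HIT. Cache (old->new): [81 79 45 20 6 11]
Total: 25 hits, 8 misses, 2 evictions

Answer: 6 11 20 45 79 81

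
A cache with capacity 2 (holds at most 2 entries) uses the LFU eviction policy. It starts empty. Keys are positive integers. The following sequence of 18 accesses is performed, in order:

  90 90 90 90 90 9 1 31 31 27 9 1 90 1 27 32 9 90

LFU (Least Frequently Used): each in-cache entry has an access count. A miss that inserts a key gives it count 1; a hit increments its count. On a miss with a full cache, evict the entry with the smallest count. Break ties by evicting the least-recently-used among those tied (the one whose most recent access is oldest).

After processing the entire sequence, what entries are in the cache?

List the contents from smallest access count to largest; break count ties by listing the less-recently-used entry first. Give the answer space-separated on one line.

LFU simulation (capacity=2):
  1. access 90: MISS. Cache: [90(c=1)]
  2. access 90: HIT, count now 2. Cache: [90(c=2)]
  3. access 90: HIT, count now 3. Cache: [90(c=3)]
  4. access 90: HIT, count now 4. Cache: [90(c=4)]
  5. access 90: HIT, count now 5. Cache: [90(c=5)]
  6. access 9: MISS. Cache: [9(c=1) 90(c=5)]
  7. access 1: MISS, evict 9(c=1). Cache: [1(c=1) 90(c=5)]
  8. access 31: MISS, evict 1(c=1). Cache: [31(c=1) 90(c=5)]
  9. access 31: HIT, count now 2. Cache: [31(c=2) 90(c=5)]
  10. access 27: MISS, evict 31(c=2). Cache: [27(c=1) 90(c=5)]
  11. access 9: MISS, evict 27(c=1). Cache: [9(c=1) 90(c=5)]
  12. access 1: MISS, evict 9(c=1). Cache: [1(c=1) 90(c=5)]
  13. access 90: HIT, count now 6. Cache: [1(c=1) 90(c=6)]
  14. access 1: HIT, count now 2. Cache: [1(c=2) 90(c=6)]
  15. access 27: MISS, evict 1(c=2). Cache: [27(c=1) 90(c=6)]
  16. access 32: MISS, evict 27(c=1). Cache: [32(c=1) 90(c=6)]
  17. access 9: MISS, evict 32(c=1). Cache: [9(c=1) 90(c=6)]
  18. access 90: HIT, count now 7. Cache: [9(c=1) 90(c=7)]
Total: 8 hits, 10 misses, 8 evictions

Answer: 9 90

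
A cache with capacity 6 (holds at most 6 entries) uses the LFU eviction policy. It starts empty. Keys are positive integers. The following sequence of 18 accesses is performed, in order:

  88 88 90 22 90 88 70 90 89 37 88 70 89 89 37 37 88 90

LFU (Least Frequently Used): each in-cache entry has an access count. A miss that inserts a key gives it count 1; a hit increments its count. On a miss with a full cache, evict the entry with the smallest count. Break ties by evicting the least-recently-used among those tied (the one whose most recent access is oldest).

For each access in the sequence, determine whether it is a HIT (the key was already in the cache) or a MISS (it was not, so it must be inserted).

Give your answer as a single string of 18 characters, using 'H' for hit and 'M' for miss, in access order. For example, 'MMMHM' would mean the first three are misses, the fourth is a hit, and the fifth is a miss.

Answer: MHMMHHMHMMHHHHHHHH

Derivation:
LFU simulation (capacity=6):
  1. access 88: MISS. Cache: [88(c=1)]
  2. access 88: HIT, count now 2. Cache: [88(c=2)]
  3. access 90: MISS. Cache: [90(c=1) 88(c=2)]
  4. access 22: MISS. Cache: [90(c=1) 22(c=1) 88(c=2)]
  5. access 90: HIT, count now 2. Cache: [22(c=1) 88(c=2) 90(c=2)]
  6. access 88: HIT, count now 3. Cache: [22(c=1) 90(c=2) 88(c=3)]
  7. access 70: MISS. Cache: [22(c=1) 70(c=1) 90(c=2) 88(c=3)]
  8. access 90: HIT, count now 3. Cache: [22(c=1) 70(c=1) 88(c=3) 90(c=3)]
  9. access 89: MISS. Cache: [22(c=1) 70(c=1) 89(c=1) 88(c=3) 90(c=3)]
  10. access 37: MISS. Cache: [22(c=1) 70(c=1) 89(c=1) 37(c=1) 88(c=3) 90(c=3)]
  11. access 88: HIT, count now 4. Cache: [22(c=1) 70(c=1) 89(c=1) 37(c=1) 90(c=3) 88(c=4)]
  12. access 70: HIT, count now 2. Cache: [22(c=1) 89(c=1) 37(c=1) 70(c=2) 90(c=3) 88(c=4)]
  13. access 89: HIT, count now 2. Cache: [22(c=1) 37(c=1) 70(c=2) 89(c=2) 90(c=3) 88(c=4)]
  14. access 89: HIT, count now 3. Cache: [22(c=1) 37(c=1) 70(c=2) 90(c=3) 89(c=3) 88(c=4)]
  15. access 37: HIT, count now 2. Cache: [22(c=1) 70(c=2) 37(c=2) 90(c=3) 89(c=3) 88(c=4)]
  16. access 37: HIT, count now 3. Cache: [22(c=1) 70(c=2) 90(c=3) 89(c=3) 37(c=3) 88(c=4)]
  17. access 88: HIT, count now 5. Cache: [22(c=1) 70(c=2) 90(c=3) 89(c=3) 37(c=3) 88(c=5)]
  18. access 90: HIT, count now 4. Cache: [22(c=1) 70(c=2) 89(c=3) 37(c=3) 90(c=4) 88(c=5)]
Total: 12 hits, 6 misses, 0 evictions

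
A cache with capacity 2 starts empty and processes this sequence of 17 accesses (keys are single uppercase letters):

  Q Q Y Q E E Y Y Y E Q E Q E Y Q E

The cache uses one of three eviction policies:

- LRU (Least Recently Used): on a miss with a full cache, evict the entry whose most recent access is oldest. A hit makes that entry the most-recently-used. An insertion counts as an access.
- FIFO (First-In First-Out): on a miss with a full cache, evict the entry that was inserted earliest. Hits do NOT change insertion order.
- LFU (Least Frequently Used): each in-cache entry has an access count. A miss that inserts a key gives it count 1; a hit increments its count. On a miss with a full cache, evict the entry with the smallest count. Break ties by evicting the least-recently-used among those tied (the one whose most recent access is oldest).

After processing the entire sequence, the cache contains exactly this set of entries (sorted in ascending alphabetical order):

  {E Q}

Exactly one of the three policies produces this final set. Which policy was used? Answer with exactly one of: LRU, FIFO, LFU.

Answer: LRU

Derivation:
Simulating under each policy and comparing final sets:
  LRU: final set = {E Q} -> MATCHES target
  FIFO: final set = {E Y} -> differs
  LFU: final set = {E Y} -> differs
Only LRU produces the target set.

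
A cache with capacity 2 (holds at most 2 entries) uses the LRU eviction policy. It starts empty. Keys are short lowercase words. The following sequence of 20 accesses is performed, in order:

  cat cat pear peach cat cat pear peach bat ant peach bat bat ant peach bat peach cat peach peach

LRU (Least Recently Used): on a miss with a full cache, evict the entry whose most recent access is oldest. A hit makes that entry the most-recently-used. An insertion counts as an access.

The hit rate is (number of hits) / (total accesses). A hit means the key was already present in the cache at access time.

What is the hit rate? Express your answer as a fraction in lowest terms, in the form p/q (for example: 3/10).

Answer: 3/10

Derivation:
LRU simulation (capacity=2):
  1. access cat: MISS. Cache (LRU->MRU): [cat]
  2. access cat: HIT. Cache (LRU->MRU): [cat]
  3. access pear: MISS. Cache (LRU->MRU): [cat pear]
  4. access peach: MISS, evict cat. Cache (LRU->MRU): [pear peach]
  5. access cat: MISS, evict pear. Cache (LRU->MRU): [peach cat]
  6. access cat: HIT. Cache (LRU->MRU): [peach cat]
  7. access pear: MISS, evict peach. Cache (LRU->MRU): [cat pear]
  8. access peach: MISS, evict cat. Cache (LRU->MRU): [pear peach]
  9. access bat: MISS, evict pear. Cache (LRU->MRU): [peach bat]
  10. access ant: MISS, evict peach. Cache (LRU->MRU): [bat ant]
  11. access peach: MISS, evict bat. Cache (LRU->MRU): [ant peach]
  12. access bat: MISS, evict ant. Cache (LRU->MRU): [peach bat]
  13. access bat: HIT. Cache (LRU->MRU): [peach bat]
  14. access ant: MISS, evict peach. Cache (LRU->MRU): [bat ant]
  15. access peach: MISS, evict bat. Cache (LRU->MRU): [ant peach]
  16. access bat: MISS, evict ant. Cache (LRU->MRU): [peach bat]
  17. access peach: HIT. Cache (LRU->MRU): [bat peach]
  18. access cat: MISS, evict bat. Cache (LRU->MRU): [peach cat]
  19. access peach: HIT. Cache (LRU->MRU): [cat peach]
  20. access peach: HIT. Cache (LRU->MRU): [cat peach]
Total: 6 hits, 14 misses, 12 evictions

Hit rate = 6/20 = 3/10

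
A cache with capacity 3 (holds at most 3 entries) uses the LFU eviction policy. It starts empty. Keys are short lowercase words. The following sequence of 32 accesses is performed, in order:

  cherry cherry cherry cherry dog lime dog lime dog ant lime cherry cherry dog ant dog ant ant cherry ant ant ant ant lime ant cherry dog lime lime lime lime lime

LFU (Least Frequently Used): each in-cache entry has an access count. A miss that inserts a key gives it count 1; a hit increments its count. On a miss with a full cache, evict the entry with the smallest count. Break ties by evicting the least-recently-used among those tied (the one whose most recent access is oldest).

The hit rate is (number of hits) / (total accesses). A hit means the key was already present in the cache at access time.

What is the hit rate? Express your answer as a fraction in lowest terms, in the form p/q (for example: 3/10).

Answer: 23/32

Derivation:
LFU simulation (capacity=3):
  1. access cherry: MISS. Cache: [cherry(c=1)]
  2. access cherry: HIT, count now 2. Cache: [cherry(c=2)]
  3. access cherry: HIT, count now 3. Cache: [cherry(c=3)]
  4. access cherry: HIT, count now 4. Cache: [cherry(c=4)]
  5. access dog: MISS. Cache: [dog(c=1) cherry(c=4)]
  6. access lime: MISS. Cache: [dog(c=1) lime(c=1) cherry(c=4)]
  7. access dog: HIT, count now 2. Cache: [lime(c=1) dog(c=2) cherry(c=4)]
  8. access lime: HIT, count now 2. Cache: [dog(c=2) lime(c=2) cherry(c=4)]
  9. access dog: HIT, count now 3. Cache: [lime(c=2) dog(c=3) cherry(c=4)]
  10. access ant: MISS, evict lime(c=2). Cache: [ant(c=1) dog(c=3) cherry(c=4)]
  11. access lime: MISS, evict ant(c=1). Cache: [lime(c=1) dog(c=3) cherry(c=4)]
  12. access cherry: HIT, count now 5. Cache: [lime(c=1) dog(c=3) cherry(c=5)]
  13. access cherry: HIT, count now 6. Cache: [lime(c=1) dog(c=3) cherry(c=6)]
  14. access dog: HIT, count now 4. Cache: [lime(c=1) dog(c=4) cherry(c=6)]
  15. access ant: MISS, evict lime(c=1). Cache: [ant(c=1) dog(c=4) cherry(c=6)]
  16. access dog: HIT, count now 5. Cache: [ant(c=1) dog(c=5) cherry(c=6)]
  17. access ant: HIT, count now 2. Cache: [ant(c=2) dog(c=5) cherry(c=6)]
  18. access ant: HIT, count now 3. Cache: [ant(c=3) dog(c=5) cherry(c=6)]
  19. access cherry: HIT, count now 7. Cache: [ant(c=3) dog(c=5) cherry(c=7)]
  20. access ant: HIT, count now 4. Cache: [ant(c=4) dog(c=5) cherry(c=7)]
  21. access ant: HIT, count now 5. Cache: [dog(c=5) ant(c=5) cherry(c=7)]
  22. access ant: HIT, count now 6. Cache: [dog(c=5) ant(c=6) cherry(c=7)]
  23. access ant: HIT, count now 7. Cache: [dog(c=5) cherry(c=7) ant(c=7)]
  24. access lime: MISS, evict dog(c=5). Cache: [lime(c=1) cherry(c=7) ant(c=7)]
  25. access ant: HIT, count now 8. Cache: [lime(c=1) cherry(c=7) ant(c=8)]
  26. access cherry: HIT, count now 8. Cache: [lime(c=1) ant(c=8) cherry(c=8)]
  27. access dog: MISS, evict lime(c=1). Cache: [dog(c=1) ant(c=8) cherry(c=8)]
  28. access lime: MISS, evict dog(c=1). Cache: [lime(c=1) ant(c=8) cherry(c=8)]
  29. access lime: HIT, count now 2. Cache: [lime(c=2) ant(c=8) cherry(c=8)]
  30. access lime: HIT, count now 3. Cache: [lime(c=3) ant(c=8) cherry(c=8)]
  31. access lime: HIT, count now 4. Cache: [lime(c=4) ant(c=8) cherry(c=8)]
  32. access lime: HIT, count now 5. Cache: [lime(c=5) ant(c=8) cherry(c=8)]
Total: 23 hits, 9 misses, 6 evictions

Hit rate = 23/32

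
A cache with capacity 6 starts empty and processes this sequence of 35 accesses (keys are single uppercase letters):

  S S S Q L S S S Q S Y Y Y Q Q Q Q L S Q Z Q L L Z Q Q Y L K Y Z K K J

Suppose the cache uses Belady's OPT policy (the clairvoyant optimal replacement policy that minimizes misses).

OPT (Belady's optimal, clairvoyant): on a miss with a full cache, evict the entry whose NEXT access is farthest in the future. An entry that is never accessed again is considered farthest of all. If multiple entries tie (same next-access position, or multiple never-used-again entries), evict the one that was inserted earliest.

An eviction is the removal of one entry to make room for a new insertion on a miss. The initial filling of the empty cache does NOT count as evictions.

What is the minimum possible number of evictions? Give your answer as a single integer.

OPT (Belady) simulation (capacity=6):
  1. access S: MISS. Cache: [S]
  2. access S: HIT. Next use of S: step 3. Cache: [S]
  3. access S: HIT. Next use of S: step 6. Cache: [S]
  4. access Q: MISS. Cache: [S Q]
  5. access L: MISS. Cache: [S Q L]
  6. access S: HIT. Next use of S: step 7. Cache: [S Q L]
  7. access S: HIT. Next use of S: step 8. Cache: [S Q L]
  8. access S: HIT. Next use of S: step 10. Cache: [S Q L]
  9. access Q: HIT. Next use of Q: step 14. Cache: [S Q L]
  10. access S: HIT. Next use of S: step 19. Cache: [S Q L]
  11. access Y: MISS. Cache: [S Q L Y]
  12. access Y: HIT. Next use of Y: step 13. Cache: [S Q L Y]
  13. access Y: HIT. Next use of Y: step 28. Cache: [S Q L Y]
  14. access Q: HIT. Next use of Q: step 15. Cache: [S Q L Y]
  15. access Q: HIT. Next use of Q: step 16. Cache: [S Q L Y]
  16. access Q: HIT. Next use of Q: step 17. Cache: [S Q L Y]
  17. access Q: HIT. Next use of Q: step 20. Cache: [S Q L Y]
  18. access L: HIT. Next use of L: step 23. Cache: [S Q L Y]
  19. access S: HIT. Next use of S: never. Cache: [S Q L Y]
  20. access Q: HIT. Next use of Q: step 22. Cache: [S Q L Y]
  21. access Z: MISS. Cache: [S Q L Y Z]
  22. access Q: HIT. Next use of Q: step 26. Cache: [S Q L Y Z]
  23. access L: HIT. Next use of L: step 24. Cache: [S Q L Y Z]
  24. access L: HIT. Next use of L: step 29. Cache: [S Q L Y Z]
  25. access Z: HIT. Next use of Z: step 32. Cache: [S Q L Y Z]
  26. access Q: HIT. Next use of Q: step 27. Cache: [S Q L Y Z]
  27. access Q: HIT. Next use of Q: never. Cache: [S Q L Y Z]
  28. access Y: HIT. Next use of Y: step 31. Cache: [S Q L Y Z]
  29. access L: HIT. Next use of L: never. Cache: [S Q L Y Z]
  30. access K: MISS. Cache: [S Q L Y Z K]
  31. access Y: HIT. Next use of Y: never. Cache: [S Q L Y Z K]
  32. access Z: HIT. Next use of Z: never. Cache: [S Q L Y Z K]
  33. access K: HIT. Next use of K: step 34. Cache: [S Q L Y Z K]
  34. access K: HIT. Next use of K: never. Cache: [S Q L Y Z K]
  35. access J: MISS, evict S (next use: never). Cache: [Q L Y Z K J]
Total: 28 hits, 7 misses, 1 evictions

Answer: 1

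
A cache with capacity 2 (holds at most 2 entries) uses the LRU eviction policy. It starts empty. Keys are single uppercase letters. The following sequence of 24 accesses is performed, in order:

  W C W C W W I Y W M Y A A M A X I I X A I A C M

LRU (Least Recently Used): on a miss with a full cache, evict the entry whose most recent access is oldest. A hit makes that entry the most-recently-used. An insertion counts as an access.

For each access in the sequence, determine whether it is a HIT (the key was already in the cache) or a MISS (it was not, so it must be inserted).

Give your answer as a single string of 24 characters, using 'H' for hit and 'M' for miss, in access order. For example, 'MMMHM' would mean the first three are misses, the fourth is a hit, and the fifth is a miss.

Answer: MMHHHHMMMMMMHMHMMHHMMHMM

Derivation:
LRU simulation (capacity=2):
  1. access W: MISS. Cache (LRU->MRU): [W]
  2. access C: MISS. Cache (LRU->MRU): [W C]
  3. access W: HIT. Cache (LRU->MRU): [C W]
  4. access C: HIT. Cache (LRU->MRU): [W C]
  5. access W: HIT. Cache (LRU->MRU): [C W]
  6. access W: HIT. Cache (LRU->MRU): [C W]
  7. access I: MISS, evict C. Cache (LRU->MRU): [W I]
  8. access Y: MISS, evict W. Cache (LRU->MRU): [I Y]
  9. access W: MISS, evict I. Cache (LRU->MRU): [Y W]
  10. access M: MISS, evict Y. Cache (LRU->MRU): [W M]
  11. access Y: MISS, evict W. Cache (LRU->MRU): [M Y]
  12. access A: MISS, evict M. Cache (LRU->MRU): [Y A]
  13. access A: HIT. Cache (LRU->MRU): [Y A]
  14. access M: MISS, evict Y. Cache (LRU->MRU): [A M]
  15. access A: HIT. Cache (LRU->MRU): [M A]
  16. access X: MISS, evict M. Cache (LRU->MRU): [A X]
  17. access I: MISS, evict A. Cache (LRU->MRU): [X I]
  18. access I: HIT. Cache (LRU->MRU): [X I]
  19. access X: HIT. Cache (LRU->MRU): [I X]
  20. access A: MISS, evict I. Cache (LRU->MRU): [X A]
  21. access I: MISS, evict X. Cache (LRU->MRU): [A I]
  22. access A: HIT. Cache (LRU->MRU): [I A]
  23. access C: MISS, evict I. Cache (LRU->MRU): [A C]
  24. access M: MISS, evict A. Cache (LRU->MRU): [C M]
Total: 9 hits, 15 misses, 13 evictions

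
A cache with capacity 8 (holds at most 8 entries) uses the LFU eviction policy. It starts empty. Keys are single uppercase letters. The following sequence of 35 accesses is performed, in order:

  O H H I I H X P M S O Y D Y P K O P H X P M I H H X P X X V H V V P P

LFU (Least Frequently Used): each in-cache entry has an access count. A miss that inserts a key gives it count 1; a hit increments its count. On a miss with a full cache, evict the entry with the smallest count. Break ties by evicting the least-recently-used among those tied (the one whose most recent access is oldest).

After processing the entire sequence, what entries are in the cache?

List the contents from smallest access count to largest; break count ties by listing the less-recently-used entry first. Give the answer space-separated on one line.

Answer: M Y O I V X H P

Derivation:
LFU simulation (capacity=8):
  1. access O: MISS. Cache: [O(c=1)]
  2. access H: MISS. Cache: [O(c=1) H(c=1)]
  3. access H: HIT, count now 2. Cache: [O(c=1) H(c=2)]
  4. access I: MISS. Cache: [O(c=1) I(c=1) H(c=2)]
  5. access I: HIT, count now 2. Cache: [O(c=1) H(c=2) I(c=2)]
  6. access H: HIT, count now 3. Cache: [O(c=1) I(c=2) H(c=3)]
  7. access X: MISS. Cache: [O(c=1) X(c=1) I(c=2) H(c=3)]
  8. access P: MISS. Cache: [O(c=1) X(c=1) P(c=1) I(c=2) H(c=3)]
  9. access M: MISS. Cache: [O(c=1) X(c=1) P(c=1) M(c=1) I(c=2) H(c=3)]
  10. access S: MISS. Cache: [O(c=1) X(c=1) P(c=1) M(c=1) S(c=1) I(c=2) H(c=3)]
  11. access O: HIT, count now 2. Cache: [X(c=1) P(c=1) M(c=1) S(c=1) I(c=2) O(c=2) H(c=3)]
  12. access Y: MISS. Cache: [X(c=1) P(c=1) M(c=1) S(c=1) Y(c=1) I(c=2) O(c=2) H(c=3)]
  13. access D: MISS, evict X(c=1). Cache: [P(c=1) M(c=1) S(c=1) Y(c=1) D(c=1) I(c=2) O(c=2) H(c=3)]
  14. access Y: HIT, count now 2. Cache: [P(c=1) M(c=1) S(c=1) D(c=1) I(c=2) O(c=2) Y(c=2) H(c=3)]
  15. access P: HIT, count now 2. Cache: [M(c=1) S(c=1) D(c=1) I(c=2) O(c=2) Y(c=2) P(c=2) H(c=3)]
  16. access K: MISS, evict M(c=1). Cache: [S(c=1) D(c=1) K(c=1) I(c=2) O(c=2) Y(c=2) P(c=2) H(c=3)]
  17. access O: HIT, count now 3. Cache: [S(c=1) D(c=1) K(c=1) I(c=2) Y(c=2) P(c=2) H(c=3) O(c=3)]
  18. access P: HIT, count now 3. Cache: [S(c=1) D(c=1) K(c=1) I(c=2) Y(c=2) H(c=3) O(c=3) P(c=3)]
  19. access H: HIT, count now 4. Cache: [S(c=1) D(c=1) K(c=1) I(c=2) Y(c=2) O(c=3) P(c=3) H(c=4)]
  20. access X: MISS, evict S(c=1). Cache: [D(c=1) K(c=1) X(c=1) I(c=2) Y(c=2) O(c=3) P(c=3) H(c=4)]
  21. access P: HIT, count now 4. Cache: [D(c=1) K(c=1) X(c=1) I(c=2) Y(c=2) O(c=3) H(c=4) P(c=4)]
  22. access M: MISS, evict D(c=1). Cache: [K(c=1) X(c=1) M(c=1) I(c=2) Y(c=2) O(c=3) H(c=4) P(c=4)]
  23. access I: HIT, count now 3. Cache: [K(c=1) X(c=1) M(c=1) Y(c=2) O(c=3) I(c=3) H(c=4) P(c=4)]
  24. access H: HIT, count now 5. Cache: [K(c=1) X(c=1) M(c=1) Y(c=2) O(c=3) I(c=3) P(c=4) H(c=5)]
  25. access H: HIT, count now 6. Cache: [K(c=1) X(c=1) M(c=1) Y(c=2) O(c=3) I(c=3) P(c=4) H(c=6)]
  26. access X: HIT, count now 2. Cache: [K(c=1) M(c=1) Y(c=2) X(c=2) O(c=3) I(c=3) P(c=4) H(c=6)]
  27. access P: HIT, count now 5. Cache: [K(c=1) M(c=1) Y(c=2) X(c=2) O(c=3) I(c=3) P(c=5) H(c=6)]
  28. access X: HIT, count now 3. Cache: [K(c=1) M(c=1) Y(c=2) O(c=3) I(c=3) X(c=3) P(c=5) H(c=6)]
  29. access X: HIT, count now 4. Cache: [K(c=1) M(c=1) Y(c=2) O(c=3) I(c=3) X(c=4) P(c=5) H(c=6)]
  30. access V: MISS, evict K(c=1). Cache: [M(c=1) V(c=1) Y(c=2) O(c=3) I(c=3) X(c=4) P(c=5) H(c=6)]
  31. access H: HIT, count now 7. Cache: [M(c=1) V(c=1) Y(c=2) O(c=3) I(c=3) X(c=4) P(c=5) H(c=7)]
  32. access V: HIT, count now 2. Cache: [M(c=1) Y(c=2) V(c=2) O(c=3) I(c=3) X(c=4) P(c=5) H(c=7)]
  33. access V: HIT, count now 3. Cache: [M(c=1) Y(c=2) O(c=3) I(c=3) V(c=3) X(c=4) P(c=5) H(c=7)]
  34. access P: HIT, count now 6. Cache: [M(c=1) Y(c=2) O(c=3) I(c=3) V(c=3) X(c=4) P(c=6) H(c=7)]
  35. access P: HIT, count now 7. Cache: [M(c=1) Y(c=2) O(c=3) I(c=3) V(c=3) X(c=4) H(c=7) P(c=7)]
Total: 22 hits, 13 misses, 5 evictions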